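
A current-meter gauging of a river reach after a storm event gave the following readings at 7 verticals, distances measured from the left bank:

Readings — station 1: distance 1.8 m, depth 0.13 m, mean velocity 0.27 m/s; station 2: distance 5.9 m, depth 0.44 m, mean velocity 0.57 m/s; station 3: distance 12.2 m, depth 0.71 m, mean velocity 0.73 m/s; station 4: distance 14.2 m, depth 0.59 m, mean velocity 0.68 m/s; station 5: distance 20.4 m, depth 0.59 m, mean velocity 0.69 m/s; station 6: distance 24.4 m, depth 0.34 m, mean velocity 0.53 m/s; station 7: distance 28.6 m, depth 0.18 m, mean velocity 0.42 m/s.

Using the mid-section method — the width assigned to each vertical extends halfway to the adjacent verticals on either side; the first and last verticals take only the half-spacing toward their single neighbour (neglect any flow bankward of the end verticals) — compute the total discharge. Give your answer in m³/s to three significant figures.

w_1 = (5.9 − 1.8)/2 = 2.05 m; q_1 = 0.27 × 0.13 × 2.05 = 0.07196 m³/s
w_2 = (12.2 − 1.8)/2 = 5.2 m; q_2 = 0.57 × 0.44 × 5.2 = 1.304 m³/s
w_3 = (14.2 − 5.9)/2 = 4.15 m; q_3 = 0.73 × 0.71 × 4.15 = 2.151 m³/s
w_4 = (20.4 − 12.2)/2 = 4.1 m; q_4 = 0.68 × 0.59 × 4.1 = 1.645 m³/s
w_5 = (24.4 − 14.2)/2 = 5.1 m; q_5 = 0.69 × 0.59 × 5.1 = 2.076 m³/s
w_6 = (28.6 − 20.4)/2 = 4.1 m; q_6 = 0.53 × 0.34 × 4.1 = 0.7388 m³/s
w_7 = (28.6 − 24.4)/2 = 2.1 m; q_7 = 0.42 × 0.18 × 2.1 = 0.1588 m³/s
Q = Σ qᵢ = 8.146 m³/s

8.15 m³/s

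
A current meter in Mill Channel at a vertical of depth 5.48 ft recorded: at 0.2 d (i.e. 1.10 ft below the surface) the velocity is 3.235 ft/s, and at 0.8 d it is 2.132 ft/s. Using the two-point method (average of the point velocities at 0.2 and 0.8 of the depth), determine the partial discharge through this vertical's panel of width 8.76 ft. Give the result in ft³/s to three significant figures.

129 ft³/s

v̄ = (3.235 + 2.132) / 2 = 2.684 ft/s
q = v̄ × d × w = 2.684 × 5.48 × 8.76 = 128.8 ft³/s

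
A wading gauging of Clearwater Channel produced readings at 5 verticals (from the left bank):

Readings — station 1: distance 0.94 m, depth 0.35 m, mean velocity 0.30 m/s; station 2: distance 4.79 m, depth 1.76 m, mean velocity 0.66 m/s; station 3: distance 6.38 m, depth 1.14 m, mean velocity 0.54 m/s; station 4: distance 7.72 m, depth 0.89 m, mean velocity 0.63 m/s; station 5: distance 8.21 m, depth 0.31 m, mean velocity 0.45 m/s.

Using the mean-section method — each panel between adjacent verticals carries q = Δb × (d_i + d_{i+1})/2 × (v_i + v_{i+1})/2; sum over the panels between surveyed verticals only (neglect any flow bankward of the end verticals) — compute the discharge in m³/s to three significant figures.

4.29 m³/s

Panel 1-2: Δb = 3.85 m, d̄ = (0.35+1.76)/2 = 1.055, v̄ = (0.30+0.66)/2 = 0.48 → q = 3.85×1.055×0.48 = 1.950 m³/s
Panel 2-3: Δb = 1.59 m, d̄ = (1.76+1.14)/2 = 1.45, v̄ = (0.66+0.54)/2 = 0.6 → q = 1.59×1.45×0.6 = 1.383 m³/s
Panel 3-4: Δb = 1.34 m, d̄ = (1.14+0.89)/2 = 1.015, v̄ = (0.54+0.63)/2 = 0.585 → q = 1.34×1.015×0.585 = 0.7957 m³/s
Panel 4-5: Δb = 0.49 m, d̄ = (0.89+0.31)/2 = 0.6, v̄ = (0.63+0.45)/2 = 0.54 → q = 0.49×0.6×0.54 = 0.1588 m³/s
Q = Σ q = 4.287 m³/s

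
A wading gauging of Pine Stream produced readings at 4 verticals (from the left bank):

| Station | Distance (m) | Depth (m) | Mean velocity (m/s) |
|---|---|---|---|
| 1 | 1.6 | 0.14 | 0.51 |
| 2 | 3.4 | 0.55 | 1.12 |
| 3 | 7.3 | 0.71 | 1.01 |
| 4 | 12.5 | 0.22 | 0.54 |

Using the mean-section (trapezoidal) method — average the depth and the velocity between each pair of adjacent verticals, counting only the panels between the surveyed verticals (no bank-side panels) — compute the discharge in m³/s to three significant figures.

5.00 m³/s

Panel 1-2: Δb = 1.8 m, d̄ = (0.14+0.55)/2 = 0.345, v̄ = (0.51+1.12)/2 = 0.815 → q = 1.8×0.345×0.815 = 0.5061 m³/s
Panel 2-3: Δb = 3.9 m, d̄ = (0.55+0.71)/2 = 0.63, v̄ = (1.12+1.01)/2 = 1.065 → q = 3.9×0.63×1.065 = 2.617 m³/s
Panel 3-4: Δb = 5.2 m, d̄ = (0.71+0.22)/2 = 0.465, v̄ = (1.01+0.54)/2 = 0.775 → q = 5.2×0.465×0.775 = 1.874 m³/s
Q = Σ q = 4.997 m³/s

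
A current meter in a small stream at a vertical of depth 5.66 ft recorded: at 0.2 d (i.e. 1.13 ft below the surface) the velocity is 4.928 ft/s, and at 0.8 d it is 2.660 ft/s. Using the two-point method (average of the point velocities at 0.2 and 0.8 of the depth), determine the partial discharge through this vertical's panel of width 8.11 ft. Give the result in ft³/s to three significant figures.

v̄ = (4.928 + 2.660) / 2 = 3.794 ft/s
q = v̄ × d × w = 3.794 × 5.66 × 8.11 = 174.2 ft³/s

174 ft³/s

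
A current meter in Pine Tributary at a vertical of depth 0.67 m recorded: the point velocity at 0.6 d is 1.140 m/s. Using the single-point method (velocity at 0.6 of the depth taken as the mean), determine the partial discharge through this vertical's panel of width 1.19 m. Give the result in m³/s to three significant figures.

0.909 m³/s

v̄ = v₀.₆ = 1.140 m/s
q = v̄ × d × w = 1.140 × 0.67 × 1.19 = 0.9089 m³/s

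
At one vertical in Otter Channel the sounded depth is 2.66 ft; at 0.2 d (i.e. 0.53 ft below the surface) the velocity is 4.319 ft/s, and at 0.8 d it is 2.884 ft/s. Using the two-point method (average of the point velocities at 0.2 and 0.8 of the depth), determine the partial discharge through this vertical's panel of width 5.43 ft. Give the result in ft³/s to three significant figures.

52.0 ft³/s

v̄ = (4.319 + 2.884) / 2 = 3.602 ft/s
q = v̄ × d × w = 3.602 × 2.66 × 5.43 = 52.02 ft³/s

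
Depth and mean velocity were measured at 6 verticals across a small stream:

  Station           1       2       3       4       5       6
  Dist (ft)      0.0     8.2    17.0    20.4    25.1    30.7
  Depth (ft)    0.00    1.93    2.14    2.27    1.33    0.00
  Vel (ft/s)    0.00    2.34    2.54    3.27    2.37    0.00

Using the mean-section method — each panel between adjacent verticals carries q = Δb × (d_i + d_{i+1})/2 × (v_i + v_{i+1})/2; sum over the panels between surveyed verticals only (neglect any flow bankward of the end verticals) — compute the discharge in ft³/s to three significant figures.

103 ft³/s

Panel 1-2: Δb = 8.2 ft, d̄ = (0.00+1.93)/2 = 0.965, v̄ = (0.00+2.34)/2 = 1.17 → q = 8.2×0.965×1.17 = 9.258 ft³/s
Panel 2-3: Δb = 8.8 ft, d̄ = (1.93+2.14)/2 = 2.035, v̄ = (2.34+2.54)/2 = 2.44 → q = 8.8×2.035×2.44 = 43.70 ft³/s
Panel 3-4: Δb = 3.4 ft, d̄ = (2.14+2.27)/2 = 2.205, v̄ = (2.54+3.27)/2 = 2.905 → q = 3.4×2.205×2.905 = 21.78 ft³/s
Panel 4-5: Δb = 4.7 ft, d̄ = (2.27+1.33)/2 = 1.8, v̄ = (3.27+2.37)/2 = 2.82 → q = 4.7×1.8×2.82 = 23.86 ft³/s
Panel 5-6: Δb = 5.6 ft, d̄ = (1.33+0.00)/2 = 0.665, v̄ = (2.37+0.00)/2 = 1.185 → q = 5.6×0.665×1.185 = 4.413 ft³/s
Q = Σ q = 103.0 ft³/s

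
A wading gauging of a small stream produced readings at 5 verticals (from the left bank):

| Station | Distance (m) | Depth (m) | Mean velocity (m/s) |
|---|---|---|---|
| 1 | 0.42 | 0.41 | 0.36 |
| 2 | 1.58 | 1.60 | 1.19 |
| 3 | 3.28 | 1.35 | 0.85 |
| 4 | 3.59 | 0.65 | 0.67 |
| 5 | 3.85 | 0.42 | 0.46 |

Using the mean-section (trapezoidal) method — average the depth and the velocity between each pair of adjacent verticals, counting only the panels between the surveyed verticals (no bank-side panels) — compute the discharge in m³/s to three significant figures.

Panel 1-2: Δb = 1.16 m, d̄ = (0.41+1.60)/2 = 1.005, v̄ = (0.36+1.19)/2 = 0.775 → q = 1.16×1.005×0.775 = 0.9035 m³/s
Panel 2-3: Δb = 1.7 m, d̄ = (1.60+1.35)/2 = 1.475, v̄ = (1.19+0.85)/2 = 1.02 → q = 1.7×1.475×1.02 = 2.558 m³/s
Panel 3-4: Δb = 0.31 m, d̄ = (1.35+0.65)/2 = 1, v̄ = (0.85+0.67)/2 = 0.76 → q = 0.31×1×0.76 = 0.2356 m³/s
Panel 4-5: Δb = 0.26 m, d̄ = (0.65+0.42)/2 = 0.535, v̄ = (0.67+0.46)/2 = 0.565 → q = 0.26×0.535×0.565 = 0.07859 m³/s
Q = Σ q = 3.775 m³/s

3.78 m³/s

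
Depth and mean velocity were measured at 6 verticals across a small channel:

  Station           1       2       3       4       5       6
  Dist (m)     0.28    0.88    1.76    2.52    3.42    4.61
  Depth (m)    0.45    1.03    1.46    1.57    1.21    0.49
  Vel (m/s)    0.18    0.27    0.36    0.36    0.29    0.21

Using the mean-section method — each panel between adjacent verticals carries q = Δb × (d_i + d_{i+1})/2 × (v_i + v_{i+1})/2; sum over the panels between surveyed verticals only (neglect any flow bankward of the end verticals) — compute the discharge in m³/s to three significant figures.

Panel 1-2: Δb = 0.6 m, d̄ = (0.45+1.03)/2 = 0.74, v̄ = (0.18+0.27)/2 = 0.225 → q = 0.6×0.74×0.225 = 0.09990 m³/s
Panel 2-3: Δb = 0.88 m, d̄ = (1.03+1.46)/2 = 1.245, v̄ = (0.27+0.36)/2 = 0.315 → q = 0.88×1.245×0.315 = 0.3451 m³/s
Panel 3-4: Δb = 0.76 m, d̄ = (1.46+1.57)/2 = 1.515, v̄ = (0.36+0.36)/2 = 0.36 → q = 0.76×1.515×0.36 = 0.4145 m³/s
Panel 4-5: Δb = 0.9 m, d̄ = (1.57+1.21)/2 = 1.39, v̄ = (0.36+0.29)/2 = 0.325 → q = 0.9×1.39×0.325 = 0.4066 m³/s
Panel 5-6: Δb = 1.19 m, d̄ = (1.21+0.49)/2 = 0.85, v̄ = (0.29+0.21)/2 = 0.25 → q = 1.19×0.85×0.25 = 0.2529 m³/s
Q = Σ q = 1.519 m³/s

1.52 m³/s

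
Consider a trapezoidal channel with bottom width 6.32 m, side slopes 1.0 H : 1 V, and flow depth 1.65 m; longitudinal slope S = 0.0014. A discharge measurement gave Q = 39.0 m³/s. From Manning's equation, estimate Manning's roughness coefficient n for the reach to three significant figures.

A = (b + z·y)·y = (6.32 + 1.0×1.65)×1.65 = 13.15 m²
P = b + 2y√(1+z²) = 6.32 + 2×1.65×√(1+1.0²) = 10.99 m
R = A/P = 13.15/10.99 = 1.197 m
n = (1/Q)·A·R^(2/3)·S^(1/2) = (1/39.0) × 13.15 × 1.127 × 0.03742 = 0.01422

0.0142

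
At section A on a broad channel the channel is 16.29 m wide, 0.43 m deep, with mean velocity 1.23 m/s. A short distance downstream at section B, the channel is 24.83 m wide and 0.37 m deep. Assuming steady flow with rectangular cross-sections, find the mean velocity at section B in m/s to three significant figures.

0.938 m/s

Q = A₁V₁ = (16.29×0.43) × 1.23 = 8.616 m³/s
A₂ = 24.83 × 0.37 = 9.187 m²
V₂ = Q/A₂ = 8.616/9.187 = 0.9378 m/s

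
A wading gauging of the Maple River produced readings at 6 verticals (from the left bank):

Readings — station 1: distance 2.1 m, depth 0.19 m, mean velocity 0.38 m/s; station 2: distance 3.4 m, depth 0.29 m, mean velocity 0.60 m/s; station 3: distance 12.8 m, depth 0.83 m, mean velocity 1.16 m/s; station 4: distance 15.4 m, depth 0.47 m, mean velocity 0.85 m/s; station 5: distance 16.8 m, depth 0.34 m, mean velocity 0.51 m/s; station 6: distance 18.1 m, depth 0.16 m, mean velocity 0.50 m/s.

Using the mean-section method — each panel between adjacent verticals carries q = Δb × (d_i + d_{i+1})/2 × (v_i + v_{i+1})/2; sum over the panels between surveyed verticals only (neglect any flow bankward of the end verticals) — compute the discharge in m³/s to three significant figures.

7.03 m³/s

Panel 1-2: Δb = 1.3 m, d̄ = (0.19+0.29)/2 = 0.24, v̄ = (0.38+0.60)/2 = 0.49 → q = 1.3×0.24×0.49 = 0.1529 m³/s
Panel 2-3: Δb = 9.4 m, d̄ = (0.29+0.83)/2 = 0.56, v̄ = (0.60+1.16)/2 = 0.88 → q = 9.4×0.56×0.88 = 4.632 m³/s
Panel 3-4: Δb = 2.6 m, d̄ = (0.83+0.47)/2 = 0.65, v̄ = (1.16+0.85)/2 = 1.005 → q = 2.6×0.65×1.005 = 1.698 m³/s
Panel 4-5: Δb = 1.4 m, d̄ = (0.47+0.34)/2 = 0.405, v̄ = (0.85+0.51)/2 = 0.68 → q = 1.4×0.405×0.68 = 0.3856 m³/s
Panel 5-6: Δb = 1.3 m, d̄ = (0.34+0.16)/2 = 0.25, v̄ = (0.51+0.50)/2 = 0.505 → q = 1.3×0.25×0.505 = 0.1641 m³/s
Q = Σ q = 7.033 m³/s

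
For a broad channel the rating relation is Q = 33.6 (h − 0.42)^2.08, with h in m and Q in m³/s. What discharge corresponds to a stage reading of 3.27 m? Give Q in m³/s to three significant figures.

297 m³/s

Q = 33.6 × (3.27 − 0.42)^2.08 = 33.6 × 2.85^2.08 = 296.8 m³/s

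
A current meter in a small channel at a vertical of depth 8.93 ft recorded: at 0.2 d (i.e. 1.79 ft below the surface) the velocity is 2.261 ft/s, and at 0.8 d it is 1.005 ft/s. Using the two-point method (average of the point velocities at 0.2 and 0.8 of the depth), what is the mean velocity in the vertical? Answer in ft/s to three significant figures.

1.63 ft/s

v̄ = (2.261 + 1.005) / 2 = 1.633 ft/s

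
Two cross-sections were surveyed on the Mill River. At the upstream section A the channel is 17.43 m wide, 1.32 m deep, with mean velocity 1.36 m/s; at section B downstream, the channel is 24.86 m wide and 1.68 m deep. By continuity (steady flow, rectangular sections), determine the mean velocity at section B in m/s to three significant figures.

0.749 m/s

Q = A₁V₁ = (17.43×1.32) × 1.36 = 31.29 m³/s
A₂ = 24.86 × 1.68 = 41.76 m²
V₂ = Q/A₂ = 31.29/41.76 = 0.7492 m/s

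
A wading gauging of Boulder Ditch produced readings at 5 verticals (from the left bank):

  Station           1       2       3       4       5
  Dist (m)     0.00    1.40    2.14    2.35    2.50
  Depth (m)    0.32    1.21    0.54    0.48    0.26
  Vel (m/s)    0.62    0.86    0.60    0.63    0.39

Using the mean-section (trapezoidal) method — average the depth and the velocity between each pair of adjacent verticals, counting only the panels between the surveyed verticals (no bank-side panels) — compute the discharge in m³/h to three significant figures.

Panel 1-2: Δb = 1.4 m, d̄ = (0.32+1.21)/2 = 0.765, v̄ = (0.62+0.86)/2 = 0.74 → q = 1.4×0.765×0.74 = 0.7925 m³/s
Panel 2-3: Δb = 0.74 m, d̄ = (1.21+0.54)/2 = 0.875, v̄ = (0.86+0.60)/2 = 0.73 → q = 0.74×0.875×0.73 = 0.4727 m³/s
Panel 3-4: Δb = 0.21 m, d̄ = (0.54+0.48)/2 = 0.51, v̄ = (0.60+0.63)/2 = 0.615 → q = 0.21×0.51×0.615 = 0.06587 m³/s
Panel 4-5: Δb = 0.15 m, d̄ = (0.48+0.26)/2 = 0.37, v̄ = (0.63+0.39)/2 = 0.51 → q = 0.15×0.37×0.51 = 0.02831 m³/s
Q = Σ q = 1.359 m³/s
= 1.359 × 3600 = 4894 m³/h

4890 m³/h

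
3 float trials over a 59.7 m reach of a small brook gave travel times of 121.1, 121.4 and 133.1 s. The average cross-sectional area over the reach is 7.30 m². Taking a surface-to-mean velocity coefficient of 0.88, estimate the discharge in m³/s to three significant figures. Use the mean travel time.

t̄ = (121.1 + 121.4 + 133.1) / 3 = 125.2 s
v_surface = L / t̄ = 59.7 / 125.2 = 0.4768 m/s
v_mean = 0.88 × 0.4768 = 0.4196 m/s
Q = A × v_mean = 7.30 × 0.4196 = 3.063 m³/s

3.06 m³/s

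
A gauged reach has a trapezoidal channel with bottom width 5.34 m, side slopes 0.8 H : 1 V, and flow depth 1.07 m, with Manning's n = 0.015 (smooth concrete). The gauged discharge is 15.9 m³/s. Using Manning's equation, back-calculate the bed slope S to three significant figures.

A = (b + z·y)·y = (5.34 + 0.8×1.07)×1.07 = 6.630 m²
P = b + 2y√(1+z²) = 5.34 + 2×1.07×√(1+0.8²) = 8.081 m
R = A/P = 6.630/8.081 = 0.8205 m
S = (Q·n / (1·A·R^(2/3)))² = (15.9×0.015 / (1×6.630×0.8764))² = 0.001685

0.00168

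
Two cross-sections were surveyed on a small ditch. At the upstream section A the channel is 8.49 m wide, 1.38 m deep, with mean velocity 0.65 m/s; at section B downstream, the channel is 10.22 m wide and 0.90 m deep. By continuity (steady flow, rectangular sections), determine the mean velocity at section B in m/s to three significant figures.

0.828 m/s

Q = A₁V₁ = (8.49×1.38) × 0.65 = 7.616 m³/s
A₂ = 10.22 × 0.90 = 9.198 m²
V₂ = Q/A₂ = 7.616/9.198 = 0.8280 m/s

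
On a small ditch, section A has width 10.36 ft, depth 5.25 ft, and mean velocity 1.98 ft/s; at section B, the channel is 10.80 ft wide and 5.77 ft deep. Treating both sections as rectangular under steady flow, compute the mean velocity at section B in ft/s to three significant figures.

1.73 ft/s

Q = A₁V₁ = (10.36×5.25) × 1.98 = 107.7 ft³/s
A₂ = 10.80 × 5.77 = 62.32 ft²
V₂ = Q/A₂ = 107.7/62.32 = 1.728 ft/s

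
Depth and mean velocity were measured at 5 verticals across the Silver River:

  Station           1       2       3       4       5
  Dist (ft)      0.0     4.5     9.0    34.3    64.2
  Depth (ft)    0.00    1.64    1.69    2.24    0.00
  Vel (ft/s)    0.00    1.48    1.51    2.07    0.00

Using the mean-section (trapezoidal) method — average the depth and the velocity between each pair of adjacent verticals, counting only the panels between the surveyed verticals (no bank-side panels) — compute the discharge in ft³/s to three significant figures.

138 ft³/s

Panel 1-2: Δb = 4.5 ft, d̄ = (0.00+1.64)/2 = 0.82, v̄ = (0.00+1.48)/2 = 0.74 → q = 4.5×0.82×0.74 = 2.731 ft³/s
Panel 2-3: Δb = 4.5 ft, d̄ = (1.64+1.69)/2 = 1.665, v̄ = (1.48+1.51)/2 = 1.495 → q = 4.5×1.665×1.495 = 11.20 ft³/s
Panel 3-4: Δb = 25.3 ft, d̄ = (1.69+2.24)/2 = 1.965, v̄ = (1.51+2.07)/2 = 1.79 → q = 25.3×1.965×1.79 = 88.99 ft³/s
Panel 4-5: Δb = 29.9 ft, d̄ = (2.24+0.00)/2 = 1.12, v̄ = (2.07+0.00)/2 = 1.035 → q = 29.9×1.12×1.035 = 34.66 ft³/s
Q = Σ q = 137.6 ft³/s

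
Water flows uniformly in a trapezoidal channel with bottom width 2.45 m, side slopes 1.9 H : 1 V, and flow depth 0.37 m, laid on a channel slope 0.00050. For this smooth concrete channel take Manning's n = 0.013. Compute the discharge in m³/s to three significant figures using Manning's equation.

A = (b + z·y)·y = (2.45 + 1.9×0.37)×0.37 = 1.167 m²
P = b + 2y√(1+z²) = 2.45 + 2×0.37×√(1+1.9²) = 4.039 m
R = A/P = 1.167/4.039 = 0.2888 m
Q = (1/n)·A·R^(2/3)·S^(1/2) = (1/0.013) × 1.167 × 0.2888^(2/3) × 0.00050^(1/2) = 0.8768 m³/s

0.877 m³/s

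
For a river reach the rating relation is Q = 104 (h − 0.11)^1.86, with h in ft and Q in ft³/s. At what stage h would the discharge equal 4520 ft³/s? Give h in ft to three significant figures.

h − h₀ = (Q/C)^(1/b) = (4520/104)^(1/1.86) = 7.598 ft
h = 0.11 + 7.598 = 7.708 ft

7.71 ft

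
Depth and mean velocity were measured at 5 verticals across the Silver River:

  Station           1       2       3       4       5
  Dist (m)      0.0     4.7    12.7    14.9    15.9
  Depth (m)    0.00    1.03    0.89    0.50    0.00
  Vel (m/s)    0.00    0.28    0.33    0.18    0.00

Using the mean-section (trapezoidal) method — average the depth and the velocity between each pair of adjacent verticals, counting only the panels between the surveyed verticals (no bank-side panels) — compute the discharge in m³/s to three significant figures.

Panel 1-2: Δb = 4.7 m, d̄ = (0.00+1.03)/2 = 0.515, v̄ = (0.00+0.28)/2 = 0.14 → q = 4.7×0.515×0.14 = 0.3389 m³/s
Panel 2-3: Δb = 8 m, d̄ = (1.03+0.89)/2 = 0.96, v̄ = (0.28+0.33)/2 = 0.305 → q = 8×0.96×0.305 = 2.342 m³/s
Panel 3-4: Δb = 2.2 m, d̄ = (0.89+0.50)/2 = 0.695, v̄ = (0.33+0.18)/2 = 0.255 → q = 2.2×0.695×0.255 = 0.3899 m³/s
Panel 4-5: Δb = 1 m, d̄ = (0.50+0.00)/2 = 0.25, v̄ = (0.18+0.00)/2 = 0.09 → q = 1×0.25×0.09 = 0.02250 m³/s
Q = Σ q = 3.094 m³/s

3.09 m³/s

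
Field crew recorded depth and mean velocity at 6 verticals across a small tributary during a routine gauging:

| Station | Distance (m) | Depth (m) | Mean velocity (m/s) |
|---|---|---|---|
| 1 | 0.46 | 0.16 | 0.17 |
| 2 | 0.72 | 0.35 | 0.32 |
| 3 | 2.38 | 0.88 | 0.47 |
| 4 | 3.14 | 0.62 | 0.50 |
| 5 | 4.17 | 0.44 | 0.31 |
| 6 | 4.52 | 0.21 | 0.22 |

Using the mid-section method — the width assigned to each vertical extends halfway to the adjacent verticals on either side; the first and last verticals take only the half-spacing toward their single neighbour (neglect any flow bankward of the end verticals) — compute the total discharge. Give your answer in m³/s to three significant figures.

0.991 m³/s

w_1 = (0.72 − 0.46)/2 = 0.13 m; q_1 = 0.17 × 0.16 × 0.13 = 0.003536 m³/s
w_2 = (2.38 − 0.46)/2 = 0.96 m; q_2 = 0.32 × 0.35 × 0.96 = 0.1075 m³/s
w_3 = (3.14 − 0.72)/2 = 1.21 m; q_3 = 0.47 × 0.88 × 1.21 = 0.5005 m³/s
w_4 = (4.17 − 2.38)/2 = 0.895 m; q_4 = 0.50 × 0.62 × 0.895 = 0.2775 m³/s
w_5 = (4.52 − 3.14)/2 = 0.69 m; q_5 = 0.31 × 0.44 × 0.69 = 0.09412 m³/s
w_6 = (4.52 − 4.17)/2 = 0.175 m; q_6 = 0.22 × 0.21 × 0.175 = 0.008085 m³/s
Q = Σ qᵢ = 0.9912 m³/s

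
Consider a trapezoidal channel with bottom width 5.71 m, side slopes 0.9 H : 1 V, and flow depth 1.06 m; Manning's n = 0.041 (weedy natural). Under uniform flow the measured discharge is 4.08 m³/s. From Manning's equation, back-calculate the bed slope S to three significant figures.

0.000725

A = (b + z·y)·y = (5.71 + 0.9×1.06)×1.06 = 7.064 m²
P = b + 2y√(1+z²) = 5.71 + 2×1.06×√(1+0.9²) = 8.562 m
R = A/P = 7.064/8.562 = 0.8250 m
S = (Q·n / (1·A·R^(2/3)))² = (4.08×0.041 / (1×7.064×0.8796))² = 0.0007248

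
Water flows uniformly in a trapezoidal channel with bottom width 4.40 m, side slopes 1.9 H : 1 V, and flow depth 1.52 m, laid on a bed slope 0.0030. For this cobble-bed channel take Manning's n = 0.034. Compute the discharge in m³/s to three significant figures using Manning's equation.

18.0 m³/s

A = (b + z·y)·y = (4.40 + 1.9×1.52)×1.52 = 11.08 m²
P = b + 2y√(1+z²) = 4.40 + 2×1.52×√(1+1.9²) = 10.93 m
R = A/P = 11.08/10.93 = 1.014 m
Q = (1/n)·A·R^(2/3)·S^(1/2) = (1/0.034) × 11.08 × 1.014^(2/3) × 0.0030^(1/2) = 18.01 m³/s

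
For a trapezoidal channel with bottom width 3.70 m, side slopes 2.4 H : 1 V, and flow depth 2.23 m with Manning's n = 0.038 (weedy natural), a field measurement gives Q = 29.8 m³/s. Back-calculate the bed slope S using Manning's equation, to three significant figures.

0.00217

A = (b + z·y)·y = (3.70 + 2.4×2.23)×2.23 = 20.19 m²
P = b + 2y√(1+z²) = 3.70 + 2×2.23×√(1+2.4²) = 15.30 m
R = A/P = 20.19/15.30 = 1.320 m
S = (Q·n / (1·A·R^(2/3)))² = (29.8×0.038 / (1×20.19×1.203))² = 0.002174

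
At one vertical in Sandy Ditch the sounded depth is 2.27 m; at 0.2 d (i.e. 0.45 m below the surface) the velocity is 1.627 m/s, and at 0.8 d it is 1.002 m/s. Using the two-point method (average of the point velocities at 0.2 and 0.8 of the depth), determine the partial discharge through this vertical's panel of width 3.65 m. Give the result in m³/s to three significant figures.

10.9 m³/s

v̄ = (1.627 + 1.002) / 2 = 1.315 m/s
q = v̄ × d × w = 1.315 × 2.27 × 3.65 = 10.89 m³/s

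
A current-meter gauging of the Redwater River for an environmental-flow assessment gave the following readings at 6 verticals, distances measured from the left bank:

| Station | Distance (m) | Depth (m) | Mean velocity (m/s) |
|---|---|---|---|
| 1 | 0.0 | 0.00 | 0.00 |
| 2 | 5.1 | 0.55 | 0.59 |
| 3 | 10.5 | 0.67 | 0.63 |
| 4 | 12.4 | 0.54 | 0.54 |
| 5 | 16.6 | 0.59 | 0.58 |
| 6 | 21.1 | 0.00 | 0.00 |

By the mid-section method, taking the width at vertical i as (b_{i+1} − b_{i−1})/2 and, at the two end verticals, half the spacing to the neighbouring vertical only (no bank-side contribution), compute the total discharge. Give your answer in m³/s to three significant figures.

w_2 = (10.5 − 0.0)/2 = 5.25 m; q_2 = 0.59 × 0.55 × 5.25 = 1.704 m³/s
w_3 = (12.4 − 5.1)/2 = 3.65 m; q_3 = 0.63 × 0.67 × 3.65 = 1.541 m³/s
w_4 = (16.6 − 10.5)/2 = 3.05 m; q_4 = 0.54 × 0.54 × 3.05 = 0.8894 m³/s
w_5 = (21.1 − 12.4)/2 = 4.35 m; q_5 = 0.58 × 0.59 × 4.35 = 1.489 m³/s
Stations 1, 6 contribute zero (depth or velocity is 0).
Q = Σ qᵢ = 5.622 m³/s

5.62 m³/s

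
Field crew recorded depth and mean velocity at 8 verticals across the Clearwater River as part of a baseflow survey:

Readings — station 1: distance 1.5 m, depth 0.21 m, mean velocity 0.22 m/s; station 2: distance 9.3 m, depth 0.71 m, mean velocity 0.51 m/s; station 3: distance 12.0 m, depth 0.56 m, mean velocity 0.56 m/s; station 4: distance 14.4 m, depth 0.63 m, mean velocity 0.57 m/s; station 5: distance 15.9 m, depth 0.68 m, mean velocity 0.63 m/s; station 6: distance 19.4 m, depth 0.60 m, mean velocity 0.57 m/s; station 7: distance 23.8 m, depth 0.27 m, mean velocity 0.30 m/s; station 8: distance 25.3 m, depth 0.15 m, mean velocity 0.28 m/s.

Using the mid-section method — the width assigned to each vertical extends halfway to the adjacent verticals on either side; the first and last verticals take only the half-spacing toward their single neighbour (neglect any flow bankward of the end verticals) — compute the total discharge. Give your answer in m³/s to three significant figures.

6.27 m³/s

w_1 = (9.3 − 1.5)/2 = 3.9 m; q_1 = 0.22 × 0.21 × 3.9 = 0.1802 m³/s
w_2 = (12.0 − 1.5)/2 = 5.25 m; q_2 = 0.51 × 0.71 × 5.25 = 1.901 m³/s
w_3 = (14.4 − 9.3)/2 = 2.55 m; q_3 = 0.56 × 0.56 × 2.55 = 0.7997 m³/s
w_4 = (15.9 − 12.0)/2 = 1.95 m; q_4 = 0.57 × 0.63 × 1.95 = 0.7002 m³/s
w_5 = (19.4 − 14.4)/2 = 2.5 m; q_5 = 0.63 × 0.68 × 2.5 = 1.071 m³/s
w_6 = (23.8 − 15.9)/2 = 3.95 m; q_6 = 0.57 × 0.60 × 3.95 = 1.351 m³/s
w_7 = (25.3 − 19.4)/2 = 2.95 m; q_7 = 0.30 × 0.27 × 2.95 = 0.2390 m³/s
w_8 = (25.3 − 23.8)/2 = 0.75 m; q_8 = 0.28 × 0.15 × 0.75 = 0.03150 m³/s
Q = Σ qᵢ = 6.273 m³/s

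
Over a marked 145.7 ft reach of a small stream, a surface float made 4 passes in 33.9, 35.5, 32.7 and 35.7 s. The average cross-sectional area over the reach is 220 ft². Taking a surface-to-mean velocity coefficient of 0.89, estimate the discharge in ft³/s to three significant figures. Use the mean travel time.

828 ft³/s

t̄ = (33.9 + 35.5 + 32.7 + 35.7) / 4 = 34.45 s
v_surface = L / t̄ = 145.7 / 34.45 = 4.229 ft/s
v_mean = 0.89 × 4.229 = 3.764 ft/s
Q = A × v_mean = 220 × 3.764 = 828.1 ft³/s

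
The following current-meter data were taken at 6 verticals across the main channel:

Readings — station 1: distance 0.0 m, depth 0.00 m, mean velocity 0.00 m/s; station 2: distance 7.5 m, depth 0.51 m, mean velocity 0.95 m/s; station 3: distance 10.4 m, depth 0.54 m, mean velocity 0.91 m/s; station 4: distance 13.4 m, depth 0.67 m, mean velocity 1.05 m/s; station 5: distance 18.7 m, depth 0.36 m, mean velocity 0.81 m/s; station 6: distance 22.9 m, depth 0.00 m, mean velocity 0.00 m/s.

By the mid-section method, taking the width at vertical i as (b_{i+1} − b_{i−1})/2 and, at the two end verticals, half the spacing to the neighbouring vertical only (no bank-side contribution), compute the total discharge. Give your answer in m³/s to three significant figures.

8.27 m³/s

w_2 = (10.4 − 0.0)/2 = 5.2 m; q_2 = 0.95 × 0.51 × 5.2 = 2.519 m³/s
w_3 = (13.4 − 7.5)/2 = 2.95 m; q_3 = 0.91 × 0.54 × 2.95 = 1.450 m³/s
w_4 = (18.7 − 10.4)/2 = 4.15 m; q_4 = 1.05 × 0.67 × 4.15 = 2.920 m³/s
w_5 = (22.9 − 13.4)/2 = 4.75 m; q_5 = 0.81 × 0.36 × 4.75 = 1.385 m³/s
Stations 1, 6 contribute zero (depth or velocity is 0).
Q = Σ qᵢ = 8.274 m³/s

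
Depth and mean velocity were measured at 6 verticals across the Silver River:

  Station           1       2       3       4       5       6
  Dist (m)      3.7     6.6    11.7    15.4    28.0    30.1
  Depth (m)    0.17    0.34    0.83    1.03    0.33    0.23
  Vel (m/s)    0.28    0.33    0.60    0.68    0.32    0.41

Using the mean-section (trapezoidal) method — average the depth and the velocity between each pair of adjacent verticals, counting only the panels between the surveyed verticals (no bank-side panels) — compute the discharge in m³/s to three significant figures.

8.31 m³/s

Panel 1-2: Δb = 2.9 m, d̄ = (0.17+0.34)/2 = 0.255, v̄ = (0.28+0.33)/2 = 0.305 → q = 2.9×0.255×0.305 = 0.2255 m³/s
Panel 2-3: Δb = 5.1 m, d̄ = (0.34+0.83)/2 = 0.585, v̄ = (0.33+0.60)/2 = 0.465 → q = 5.1×0.585×0.465 = 1.387 m³/s
Panel 3-4: Δb = 3.7 m, d̄ = (0.83+1.03)/2 = 0.93, v̄ = (0.60+0.68)/2 = 0.64 → q = 3.7×0.93×0.64 = 2.202 m³/s
Panel 4-5: Δb = 12.6 m, d̄ = (1.03+0.33)/2 = 0.68, v̄ = (0.68+0.32)/2 = 0.5 → q = 12.6×0.68×0.5 = 4.284 m³/s
Panel 5-6: Δb = 2.1 m, d̄ = (0.33+0.23)/2 = 0.28, v̄ = (0.32+0.41)/2 = 0.365 → q = 2.1×0.28×0.365 = 0.2146 m³/s
Q = Σ q = 8.314 m³/s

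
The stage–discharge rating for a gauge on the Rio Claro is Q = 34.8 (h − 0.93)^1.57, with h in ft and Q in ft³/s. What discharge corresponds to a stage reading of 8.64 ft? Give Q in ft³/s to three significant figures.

Q = 34.8 × (8.64 − 0.93)^1.57 = 34.8 × 7.71^1.57 = 859.5 ft³/s

860 ft³/s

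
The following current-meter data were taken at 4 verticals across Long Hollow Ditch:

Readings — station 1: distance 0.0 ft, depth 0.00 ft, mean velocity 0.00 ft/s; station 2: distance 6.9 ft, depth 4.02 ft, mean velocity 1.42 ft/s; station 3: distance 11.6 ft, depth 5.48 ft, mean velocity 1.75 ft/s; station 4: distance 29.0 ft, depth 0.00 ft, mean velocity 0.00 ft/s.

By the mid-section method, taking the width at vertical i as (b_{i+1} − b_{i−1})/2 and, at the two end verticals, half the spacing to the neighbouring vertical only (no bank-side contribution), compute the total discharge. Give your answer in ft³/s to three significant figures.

139 ft³/s

w_2 = (11.6 − 0.0)/2 = 5.8 ft; q_2 = 1.42 × 4.02 × 5.8 = 33.11 ft³/s
w_3 = (29.0 − 6.9)/2 = 11.05 ft; q_3 = 1.75 × 5.48 × 11.05 = 106.0 ft³/s
Stations 1, 4 contribute zero (depth or velocity is 0).
Q = Σ qᵢ = 139.1 ft³/s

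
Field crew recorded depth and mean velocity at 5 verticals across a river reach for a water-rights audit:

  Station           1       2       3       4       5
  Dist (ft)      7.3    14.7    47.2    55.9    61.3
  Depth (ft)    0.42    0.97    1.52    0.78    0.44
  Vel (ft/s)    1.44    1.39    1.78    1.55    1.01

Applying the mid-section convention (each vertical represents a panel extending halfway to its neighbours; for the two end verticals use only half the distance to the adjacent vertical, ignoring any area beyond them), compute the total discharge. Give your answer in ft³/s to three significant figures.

94.6 ft³/s

w_1 = (14.7 − 7.3)/2 = 3.7 ft; q_1 = 1.44 × 0.42 × 3.7 = 2.238 ft³/s
w_2 = (47.2 − 7.3)/2 = 19.95 ft; q_2 = 1.39 × 0.97 × 19.95 = 26.90 ft³/s
w_3 = (55.9 − 14.7)/2 = 20.6 ft; q_3 = 1.78 × 1.52 × 20.6 = 55.74 ft³/s
w_4 = (61.3 − 47.2)/2 = 7.05 ft; q_4 = 1.55 × 0.78 × 7.05 = 8.523 ft³/s
w_5 = (61.3 − 55.9)/2 = 2.7 ft; q_5 = 1.01 × 0.44 × 2.7 = 1.200 ft³/s
Q = Σ qᵢ = 94.60 ft³/s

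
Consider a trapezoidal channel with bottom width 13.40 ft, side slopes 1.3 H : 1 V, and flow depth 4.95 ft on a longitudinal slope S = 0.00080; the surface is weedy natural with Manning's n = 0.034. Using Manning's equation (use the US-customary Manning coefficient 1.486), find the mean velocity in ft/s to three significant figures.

2.75 ft/s

A = (b + z·y)·y = (13.40 + 1.3×4.95)×4.95 = 98.18 ft²
P = b + 2y√(1+z²) = 13.40 + 2×4.95×√(1+1.3²) = 29.64 ft
R = A/P = 98.18/29.64 = 3.313 ft
Q = (1.486/n)·A·R^(2/3)·S^(1/2) = (1.486/0.034) × 98.18 × 3.313^(2/3) × 0.00080^(1/2) = 269.7 ft³/s
V = Q/A = 269.7/98.18 = 2.747 ft/s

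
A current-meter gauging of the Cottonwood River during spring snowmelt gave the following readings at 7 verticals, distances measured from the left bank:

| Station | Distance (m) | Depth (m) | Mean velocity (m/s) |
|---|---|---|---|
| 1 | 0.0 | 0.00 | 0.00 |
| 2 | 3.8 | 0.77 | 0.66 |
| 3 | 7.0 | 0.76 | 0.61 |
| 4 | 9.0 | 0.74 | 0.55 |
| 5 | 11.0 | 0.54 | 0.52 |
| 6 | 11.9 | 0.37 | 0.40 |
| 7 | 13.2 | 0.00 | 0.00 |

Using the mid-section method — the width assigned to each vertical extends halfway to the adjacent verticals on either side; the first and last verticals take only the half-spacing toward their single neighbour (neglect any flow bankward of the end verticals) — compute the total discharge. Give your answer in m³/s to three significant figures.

4.37 m³/s

w_2 = (7.0 − 0.0)/2 = 3.5 m; q_2 = 0.66 × 0.77 × 3.5 = 1.779 m³/s
w_3 = (9.0 − 3.8)/2 = 2.6 m; q_3 = 0.61 × 0.76 × 2.6 = 1.205 m³/s
w_4 = (11.0 − 7.0)/2 = 2 m; q_4 = 0.55 × 0.74 × 2 = 0.8140 m³/s
w_5 = (11.9 − 9.0)/2 = 1.45 m; q_5 = 0.52 × 0.54 × 1.45 = 0.4072 m³/s
w_6 = (13.2 − 11.0)/2 = 1.1 m; q_6 = 0.40 × 0.37 × 1.1 = 0.1628 m³/s
Stations 1, 7 contribute zero (depth or velocity is 0).
Q = Σ qᵢ = 4.368 m³/s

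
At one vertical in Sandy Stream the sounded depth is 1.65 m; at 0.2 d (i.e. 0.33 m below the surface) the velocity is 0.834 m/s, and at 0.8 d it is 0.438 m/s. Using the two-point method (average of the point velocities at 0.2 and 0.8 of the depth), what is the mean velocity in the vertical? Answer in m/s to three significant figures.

v̄ = (0.834 + 0.438) / 2 = 0.6360 m/s

0.636 m/s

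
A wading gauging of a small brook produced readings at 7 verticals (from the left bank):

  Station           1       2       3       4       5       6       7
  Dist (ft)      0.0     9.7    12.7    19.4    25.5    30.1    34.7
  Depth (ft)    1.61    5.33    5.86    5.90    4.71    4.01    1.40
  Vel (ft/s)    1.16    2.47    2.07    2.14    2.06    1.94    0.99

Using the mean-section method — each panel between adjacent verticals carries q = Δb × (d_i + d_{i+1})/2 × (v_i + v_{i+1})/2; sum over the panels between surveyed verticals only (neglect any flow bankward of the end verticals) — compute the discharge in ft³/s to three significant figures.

Panel 1-2: Δb = 9.7 ft, d̄ = (1.61+5.33)/2 = 3.47, v̄ = (1.16+2.47)/2 = 1.815 → q = 9.7×3.47×1.815 = 61.09 ft³/s
Panel 2-3: Δb = 3 ft, d̄ = (5.33+5.86)/2 = 5.595, v̄ = (2.47+2.07)/2 = 2.27 → q = 3×5.595×2.27 = 38.10 ft³/s
Panel 3-4: Δb = 6.7 ft, d̄ = (5.86+5.90)/2 = 5.88, v̄ = (2.07+2.14)/2 = 2.105 → q = 6.7×5.88×2.105 = 82.93 ft³/s
Panel 4-5: Δb = 6.1 ft, d̄ = (5.90+4.71)/2 = 5.305, v̄ = (2.14+2.06)/2 = 2.1 → q = 6.1×5.305×2.1 = 67.96 ft³/s
Panel 5-6: Δb = 4.6 ft, d̄ = (4.71+4.01)/2 = 4.36, v̄ = (2.06+1.94)/2 = 2 → q = 4.6×4.36×2 = 40.11 ft³/s
Panel 6-7: Δb = 4.6 ft, d̄ = (4.01+1.40)/2 = 2.705, v̄ = (1.94+0.99)/2 = 1.465 → q = 4.6×2.705×1.465 = 18.23 ft³/s
Q = Σ q = 308.4 ft³/s

308 ft³/s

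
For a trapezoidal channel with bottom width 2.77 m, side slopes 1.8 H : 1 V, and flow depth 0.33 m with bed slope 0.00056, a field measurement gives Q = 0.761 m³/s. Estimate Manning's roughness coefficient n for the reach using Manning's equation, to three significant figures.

0.0144

A = (b + z·y)·y = (2.77 + 1.8×0.33)×0.33 = 1.110 m²
P = b + 2y√(1+z²) = 2.77 + 2×0.33×√(1+1.8²) = 4.129 m
R = A/P = 1.110/4.129 = 0.2689 m
n = (1/Q)·A·R^(2/3)·S^(1/2) = (1/0.761) × 1.110 × 0.4166 × 0.02366 = 0.01438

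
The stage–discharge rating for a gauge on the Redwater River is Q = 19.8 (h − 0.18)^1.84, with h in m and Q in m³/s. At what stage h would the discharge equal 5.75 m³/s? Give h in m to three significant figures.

0.691 m

h − h₀ = (Q/C)^(1/b) = (5.75/19.8)^(1/1.84) = 0.5107 m
h = 0.18 + 0.5107 = 0.6907 m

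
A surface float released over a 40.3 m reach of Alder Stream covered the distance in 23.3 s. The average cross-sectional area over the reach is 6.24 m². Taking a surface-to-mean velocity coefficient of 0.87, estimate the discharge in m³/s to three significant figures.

9.39 m³/s

v_surface = L / t̄ = 40.3 / 23.3 = 1.730 m/s
v_mean = 0.87 × 1.730 = 1.505 m/s
Q = A × v_mean = 6.24 × 1.505 = 9.390 m³/s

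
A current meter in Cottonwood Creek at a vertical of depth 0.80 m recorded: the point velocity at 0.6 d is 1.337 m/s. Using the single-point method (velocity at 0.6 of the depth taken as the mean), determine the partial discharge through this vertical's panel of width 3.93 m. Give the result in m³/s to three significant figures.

4.20 m³/s

v̄ = v₀.₆ = 1.337 m/s
q = v̄ × d × w = 1.337 × 0.80 × 3.93 = 4.204 m³/s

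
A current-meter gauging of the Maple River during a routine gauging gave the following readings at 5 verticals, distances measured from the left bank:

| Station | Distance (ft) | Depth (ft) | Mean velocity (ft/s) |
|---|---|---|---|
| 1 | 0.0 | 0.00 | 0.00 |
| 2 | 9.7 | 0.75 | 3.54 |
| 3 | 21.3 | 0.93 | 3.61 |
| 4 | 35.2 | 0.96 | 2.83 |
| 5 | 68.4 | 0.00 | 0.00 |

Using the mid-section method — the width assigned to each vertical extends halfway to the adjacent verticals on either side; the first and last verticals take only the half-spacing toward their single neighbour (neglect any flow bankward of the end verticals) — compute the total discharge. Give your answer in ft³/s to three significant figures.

135 ft³/s

w_2 = (21.3 − 0.0)/2 = 10.65 ft; q_2 = 3.54 × 0.75 × 10.65 = 28.28 ft³/s
w_3 = (35.2 − 9.7)/2 = 12.75 ft; q_3 = 3.61 × 0.93 × 12.75 = 42.81 ft³/s
w_4 = (68.4 − 21.3)/2 = 23.55 ft; q_4 = 2.83 × 0.96 × 23.55 = 63.98 ft³/s
Stations 1, 5 contribute zero (depth or velocity is 0).
Q = Σ qᵢ = 135.1 ft³/s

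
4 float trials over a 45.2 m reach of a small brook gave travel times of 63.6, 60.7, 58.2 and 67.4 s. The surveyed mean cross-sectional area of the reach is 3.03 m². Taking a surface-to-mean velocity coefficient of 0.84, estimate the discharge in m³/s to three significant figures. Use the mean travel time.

t̄ = (63.6 + 60.7 + 58.2 + 67.4) / 4 = 62.475 s
v_surface = L / t̄ = 45.2 / 62.475 = 0.7235 m/s
v_mean = 0.84 × 0.7235 = 0.6077 m/s
Q = A × v_mean = 3.03 × 0.6077 = 1.841 m³/s

1.84 m³/s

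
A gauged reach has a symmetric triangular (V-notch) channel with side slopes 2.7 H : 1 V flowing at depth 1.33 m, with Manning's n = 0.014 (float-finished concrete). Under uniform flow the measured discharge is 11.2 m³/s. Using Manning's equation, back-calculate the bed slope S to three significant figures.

0.00202

A = z·y² = 2.7×1.33² = 4.776 m²
P = 2y√(1+z²) = 2×1.33×√(1+2.7²) = 7.659 m
R = A/P = 4.776/7.659 = 0.6236 m
S = (Q·n / (1·A·R^(2/3)))² = (11.2×0.014 / (1×4.776×0.7299))² = 0.002023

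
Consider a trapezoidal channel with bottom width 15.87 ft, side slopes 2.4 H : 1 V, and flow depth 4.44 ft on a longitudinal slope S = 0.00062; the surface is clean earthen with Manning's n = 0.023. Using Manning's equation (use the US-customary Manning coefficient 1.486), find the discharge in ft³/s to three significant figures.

A = (b + z·y)·y = (15.87 + 2.4×4.44)×4.44 = 117.8 ft²
P = b + 2y√(1+z²) = 15.87 + 2×4.44×√(1+2.4²) = 38.96 ft
R = A/P = 117.8/38.96 = 3.023 ft
Q = (1.486/n)·A·R^(2/3)·S^(1/2) = (1.486/0.023) × 117.8 × 3.023^(2/3) × 0.00062^(1/2) = 396.1 ft³/s

396 ft³/s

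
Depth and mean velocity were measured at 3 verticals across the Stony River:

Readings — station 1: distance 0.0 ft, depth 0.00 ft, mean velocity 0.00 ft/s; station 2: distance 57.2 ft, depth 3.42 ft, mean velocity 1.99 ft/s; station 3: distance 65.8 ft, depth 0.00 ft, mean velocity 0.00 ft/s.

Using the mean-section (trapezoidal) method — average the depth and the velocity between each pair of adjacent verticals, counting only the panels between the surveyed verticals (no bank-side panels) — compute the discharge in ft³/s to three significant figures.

112 ft³/s

Panel 1-2: Δb = 57.2 ft, d̄ = (0.00+3.42)/2 = 1.71, v̄ = (0.00+1.99)/2 = 0.995 → q = 57.2×1.71×0.995 = 97.32 ft³/s
Panel 2-3: Δb = 8.6 ft, d̄ = (3.42+0.00)/2 = 1.71, v̄ = (1.99+0.00)/2 = 0.995 → q = 8.6×1.71×0.995 = 14.63 ft³/s
Q = Σ q = 112.0 ft³/s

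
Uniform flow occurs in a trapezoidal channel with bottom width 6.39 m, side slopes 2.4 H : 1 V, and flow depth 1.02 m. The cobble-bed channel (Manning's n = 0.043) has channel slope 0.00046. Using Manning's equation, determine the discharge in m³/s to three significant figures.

A = (b + z·y)·y = (6.39 + 2.4×1.02)×1.02 = 9.015 m²
P = b + 2y√(1+z²) = 6.39 + 2×1.02×√(1+2.4²) = 11.69 m
R = A/P = 9.015/11.69 = 0.7709 m
Q = (1/n)·A·R^(2/3)·S^(1/2) = (1/0.043) × 9.015 × 0.7709^(2/3) × 0.00046^(1/2) = 3.780 m³/s

3.78 m³/s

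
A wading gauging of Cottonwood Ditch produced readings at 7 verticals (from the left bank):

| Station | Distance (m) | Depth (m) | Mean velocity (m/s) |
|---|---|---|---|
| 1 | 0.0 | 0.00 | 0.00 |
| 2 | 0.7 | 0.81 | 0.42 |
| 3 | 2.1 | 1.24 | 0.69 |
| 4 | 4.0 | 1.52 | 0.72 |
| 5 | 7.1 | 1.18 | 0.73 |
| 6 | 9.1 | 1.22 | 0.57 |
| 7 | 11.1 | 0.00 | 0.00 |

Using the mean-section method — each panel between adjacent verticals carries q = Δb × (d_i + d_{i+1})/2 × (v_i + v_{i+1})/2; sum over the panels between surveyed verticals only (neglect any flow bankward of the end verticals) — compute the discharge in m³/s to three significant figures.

7.65 m³/s

Panel 1-2: Δb = 0.7 m, d̄ = (0.00+0.81)/2 = 0.405, v̄ = (0.00+0.42)/2 = 0.21 → q = 0.7×0.405×0.21 = 0.05954 m³/s
Panel 2-3: Δb = 1.4 m, d̄ = (0.81+1.24)/2 = 1.025, v̄ = (0.42+0.69)/2 = 0.555 → q = 1.4×1.025×0.555 = 0.7964 m³/s
Panel 3-4: Δb = 1.9 m, d̄ = (1.24+1.52)/2 = 1.38, v̄ = (0.69+0.72)/2 = 0.705 → q = 1.9×1.38×0.705 = 1.849 m³/s
Panel 4-5: Δb = 3.1 m, d̄ = (1.52+1.18)/2 = 1.35, v̄ = (0.72+0.73)/2 = 0.725 → q = 3.1×1.35×0.725 = 3.034 m³/s
Panel 5-6: Δb = 2 m, d̄ = (1.18+1.22)/2 = 1.2, v̄ = (0.73+0.57)/2 = 0.65 → q = 2×1.2×0.65 = 1.560 m³/s
Panel 6-7: Δb = 2 m, d̄ = (1.22+0.00)/2 = 0.61, v̄ = (0.57+0.00)/2 = 0.285 → q = 2×0.61×0.285 = 0.3477 m³/s
Q = Σ q = 7.646 m³/s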